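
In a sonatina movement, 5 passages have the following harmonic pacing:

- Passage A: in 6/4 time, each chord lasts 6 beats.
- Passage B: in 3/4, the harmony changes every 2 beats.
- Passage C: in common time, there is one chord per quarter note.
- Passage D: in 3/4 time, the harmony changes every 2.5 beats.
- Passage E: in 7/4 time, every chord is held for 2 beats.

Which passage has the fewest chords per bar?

Passage A

A: 6/6 = 1 chord/bar.
B: 3/2 = 1.5 chords/bar.
C: 4/1 = 4 chords/bar.
D: 3/2.5 = 1.2 chords/bar.
E: 7/2 = 3.5 chords/bar.
Slowest is A at 1 chords/bar.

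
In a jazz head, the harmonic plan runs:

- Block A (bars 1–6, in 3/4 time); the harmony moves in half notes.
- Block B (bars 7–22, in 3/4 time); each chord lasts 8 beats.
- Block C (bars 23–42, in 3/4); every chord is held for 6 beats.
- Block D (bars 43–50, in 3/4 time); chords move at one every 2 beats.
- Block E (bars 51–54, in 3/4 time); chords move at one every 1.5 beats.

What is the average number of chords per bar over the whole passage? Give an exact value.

5/6 chords per bar

A: 6 × 3 = 18 beats ÷ 2 = 9 chords.
B: 16 × 3 = 48 beats ÷ 8 = 6 chords.
C: 20 × 3 = 60 beats ÷ 6 = 10 chords.
D: 8 × 3 = 24 beats ÷ 2 = 12 chords.
E: 4 × 3 = 12 beats ÷ 1.5 = 8 chords.
Overall: 45 chords over 54 bars → 45/54 = 5/6 chords per bar.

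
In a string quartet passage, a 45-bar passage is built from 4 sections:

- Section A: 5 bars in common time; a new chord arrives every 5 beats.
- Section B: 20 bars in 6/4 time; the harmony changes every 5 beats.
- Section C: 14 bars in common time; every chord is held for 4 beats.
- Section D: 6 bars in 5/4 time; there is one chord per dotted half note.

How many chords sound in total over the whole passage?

52 chords

A has 20 beats and chords last 5 each, so 4 chords.
B has 120 beats and chords last 5 each, so 24 chords.
C has 56 beats and chords last 4 each, so 14 chords.
D has 30 beats and chords last 3 each, so 10 chords.
Total: 4 + 24 + 14 + 10 = 52.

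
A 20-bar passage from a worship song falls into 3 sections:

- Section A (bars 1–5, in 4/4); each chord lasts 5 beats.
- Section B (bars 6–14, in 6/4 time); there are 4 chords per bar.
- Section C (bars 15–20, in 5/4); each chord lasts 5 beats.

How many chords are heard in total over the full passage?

46 chords

A has 20 beats and chords last 5 each, so 4 chords.
B has 54 beats and chords last 1.5 each, so 36 chords.
C has 30 beats and chords last 5 each, so 6 chords.
Total: 4 + 36 + 6 = 46.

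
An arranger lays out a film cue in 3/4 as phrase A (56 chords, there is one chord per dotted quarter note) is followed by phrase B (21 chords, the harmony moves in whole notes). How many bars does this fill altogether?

A: 56 × 1.5 = 84 beats = 28 bars.
B: 21 × 4 = 84 beats = 28 bars.
Total: 28 + 28 = 56 bars.

56 bars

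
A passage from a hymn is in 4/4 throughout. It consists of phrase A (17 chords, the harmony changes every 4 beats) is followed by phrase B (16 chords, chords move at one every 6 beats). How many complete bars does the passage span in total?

A: 17 × 4 = 68 beats = 17 bars.
B: 16 × 6 = 96 beats = 24 bars.
Total: 17 + 24 = 41 bars.

41 bars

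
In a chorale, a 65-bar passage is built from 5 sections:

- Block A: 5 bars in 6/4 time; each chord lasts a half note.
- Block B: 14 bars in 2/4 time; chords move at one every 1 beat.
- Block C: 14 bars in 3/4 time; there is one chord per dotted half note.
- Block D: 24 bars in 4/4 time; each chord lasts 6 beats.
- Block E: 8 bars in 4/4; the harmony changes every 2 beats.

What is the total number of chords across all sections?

A: 5 bars × 6 beats = 30 beats; 2 beats/chord → 15 chords.
B: 14 bars × 2 beats = 28 beats; 1 beat/chord → 28 chords.
C: 14 bars × 3 beats = 42 beats; 3 beats/chord → 14 chords.
D: 24 bars × 4 beats = 96 beats; 6 beats/chord → 16 chords.
E: 8 bars × 4 beats = 32 beats; 2 beats/chord → 16 chords.
Total: 15 + 28 + 14 + 16 + 16 = 89.

89 chords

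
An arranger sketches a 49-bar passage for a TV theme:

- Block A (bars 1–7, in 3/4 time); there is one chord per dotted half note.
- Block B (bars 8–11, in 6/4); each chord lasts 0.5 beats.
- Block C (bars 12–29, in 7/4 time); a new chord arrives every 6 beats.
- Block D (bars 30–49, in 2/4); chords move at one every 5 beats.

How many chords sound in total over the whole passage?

A: 7 bars × 3 beats = 21 beats; 3 beats/chord → 7 chords.
B: 4 bars × 6 beats = 24 beats; 0.5 beats/chord → 48 chords.
C: 18 bars × 7 beats = 126 beats; 6 beats/chord → 21 chords.
D: 20 bars × 2 beats = 40 beats; 5 beats/chord → 8 chords.
Total: 7 + 48 + 21 + 8 = 84.

84 chords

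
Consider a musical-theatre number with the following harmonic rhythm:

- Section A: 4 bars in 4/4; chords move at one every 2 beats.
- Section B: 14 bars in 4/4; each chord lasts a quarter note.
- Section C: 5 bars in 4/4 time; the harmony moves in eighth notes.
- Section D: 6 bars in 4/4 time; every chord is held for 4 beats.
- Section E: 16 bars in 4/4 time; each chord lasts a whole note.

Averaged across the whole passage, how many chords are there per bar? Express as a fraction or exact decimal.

A: 4 × 4 = 16 beats ÷ 2 = 8 chords.
B: 14 × 4 = 56 beats ÷ 1 = 56 chords.
C: 5 × 4 = 20 beats ÷ 0.5 = 40 chords.
D: 6 × 4 = 24 beats ÷ 4 = 6 chords.
E: 16 × 4 = 64 beats ÷ 4 = 16 chords.
Overall: 126 chords over 45 bars → 126/45 = 2.8 chords per bar.

2.8 chords per bar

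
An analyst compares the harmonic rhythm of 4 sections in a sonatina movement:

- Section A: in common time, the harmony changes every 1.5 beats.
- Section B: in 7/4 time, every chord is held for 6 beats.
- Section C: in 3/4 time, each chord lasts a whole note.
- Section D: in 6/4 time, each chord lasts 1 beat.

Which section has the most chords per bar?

A: 4/1.5 = 8/3 chords/bar.
B: 7/6 = 7/6 chords/bar.
C: 3/4 = 0.75 chords/bar.
D: 6/1 = 6 chords/bar.
Fastest is D at 6 chords/bar.

Section D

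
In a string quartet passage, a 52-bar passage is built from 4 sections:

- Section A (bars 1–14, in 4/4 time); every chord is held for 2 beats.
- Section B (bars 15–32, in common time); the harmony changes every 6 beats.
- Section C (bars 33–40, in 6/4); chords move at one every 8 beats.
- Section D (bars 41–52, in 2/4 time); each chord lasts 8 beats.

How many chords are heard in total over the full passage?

49 chords

A: 14 bars × 4 beats = 56 beats; 2 beats/chord → 28 chords.
B: 18 bars × 4 beats = 72 beats; 6 beats/chord → 12 chords.
C: 8 bars × 6 beats = 48 beats; 8 beats/chord → 6 chords.
D: 12 bars × 2 beats = 24 beats; 8 beats/chord → 3 chords.
Total: 28 + 12 + 6 + 3 = 49.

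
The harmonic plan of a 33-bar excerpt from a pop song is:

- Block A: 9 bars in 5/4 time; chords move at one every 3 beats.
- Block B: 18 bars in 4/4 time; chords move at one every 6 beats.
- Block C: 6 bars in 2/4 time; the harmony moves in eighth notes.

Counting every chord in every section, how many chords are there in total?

A: 9·5 = 45 beats, 45/3 = 15 chords.
B: 18·4 = 72 beats, 72/6 = 12 chords.
C: 6·2 = 12 beats, 12/0.5 = 24 chords.
Total: 15 + 12 + 24 = 51.

51 chords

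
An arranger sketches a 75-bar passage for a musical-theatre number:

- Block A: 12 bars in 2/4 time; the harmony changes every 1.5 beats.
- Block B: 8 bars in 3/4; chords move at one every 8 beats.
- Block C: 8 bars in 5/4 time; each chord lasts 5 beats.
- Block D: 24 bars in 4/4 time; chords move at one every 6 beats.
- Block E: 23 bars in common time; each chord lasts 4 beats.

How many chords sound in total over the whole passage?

66 chords

A: 12·2 = 24 beats, 24/1.5 = 16 chords.
B: 8·3 = 24 beats, 24/8 = 3 chords.
C: 8·5 = 40 beats, 40/5 = 8 chords.
D: 24·4 = 96 beats, 96/6 = 16 chords.
E: 23·4 = 92 beats, 92/4 = 23 chords.
Total: 16 + 3 + 8 + 16 + 23 = 66.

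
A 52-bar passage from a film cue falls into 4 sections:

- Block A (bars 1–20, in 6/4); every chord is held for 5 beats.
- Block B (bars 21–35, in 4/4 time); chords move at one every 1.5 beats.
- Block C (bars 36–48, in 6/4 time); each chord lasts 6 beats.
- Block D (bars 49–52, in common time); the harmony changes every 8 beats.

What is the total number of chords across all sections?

79 chords

A: 20 bars × 6 beats = 120 beats; 5 beats/chord → 24 chords.
B: 15 bars × 4 beats = 60 beats; 1.5 beats/chord → 40 chords.
C: 13 bars × 6 beats = 78 beats; 6 beats/chord → 13 chords.
D: 4 bars × 4 beats = 16 beats; 8 beats/chord → 2 chords.
Total: 24 + 40 + 13 + 2 = 79.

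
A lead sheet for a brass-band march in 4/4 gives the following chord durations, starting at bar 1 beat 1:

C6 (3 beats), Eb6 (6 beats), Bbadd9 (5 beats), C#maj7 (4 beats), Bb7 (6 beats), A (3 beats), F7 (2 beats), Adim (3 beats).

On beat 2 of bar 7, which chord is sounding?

Beat 2 of bar 7 is beat (7−1)×4 + 2 = 26 overall.
Running totals: C6 ends at 3, Eb6 ends at 9, Bbadd9 ends at 14, C#maj7 ends at 18, Bb7 ends at 24, A ends at 27.
Beat 26 falls within A.

A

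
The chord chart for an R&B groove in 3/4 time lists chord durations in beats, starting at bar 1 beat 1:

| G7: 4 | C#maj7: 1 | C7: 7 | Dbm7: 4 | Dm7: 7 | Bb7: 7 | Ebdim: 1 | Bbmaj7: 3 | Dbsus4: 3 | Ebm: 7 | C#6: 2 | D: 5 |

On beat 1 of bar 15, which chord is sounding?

Ebm

Beat 1 of bar 15 is beat (15−1)×3 + 1 = 43 overall.
Running totals: G7 ends at 4, C#maj7 ends at 5, C7 ends at 12, Dbm7 ends at 16, Dm7 ends at 23, Bb7 ends at 30, Ebdim ends at 31, Bbmaj7 ends at 34, Dbsus4 ends at 37, Ebm ends at 44.
Beat 43 falls within Ebm.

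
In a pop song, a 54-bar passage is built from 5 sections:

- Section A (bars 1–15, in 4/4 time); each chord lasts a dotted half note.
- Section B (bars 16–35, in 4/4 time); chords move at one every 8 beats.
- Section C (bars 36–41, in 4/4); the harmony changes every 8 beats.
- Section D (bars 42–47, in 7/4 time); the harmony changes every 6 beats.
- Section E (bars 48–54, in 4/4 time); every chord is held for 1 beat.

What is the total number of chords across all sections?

A: 15·4 = 60 beats, 60/3 = 20 chords.
B: 20·4 = 80 beats, 80/8 = 10 chords.
C: 6·4 = 24 beats, 24/8 = 3 chords.
D: 6·7 = 42 beats, 42/6 = 7 chords.
E: 7·4 = 28 beats, 28/1 = 28 chords.
Total: 20 + 10 + 3 + 7 + 28 = 68.

68 chords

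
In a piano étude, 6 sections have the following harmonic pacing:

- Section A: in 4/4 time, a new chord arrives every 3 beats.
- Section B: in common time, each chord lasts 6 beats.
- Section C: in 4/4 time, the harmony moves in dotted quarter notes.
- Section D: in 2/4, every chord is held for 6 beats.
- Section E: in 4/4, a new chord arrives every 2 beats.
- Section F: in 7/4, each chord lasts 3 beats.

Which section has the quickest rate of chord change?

A: 4 beats/bar ÷ 3 beats/chord = 4/3 chords/bar.
B: 4 beats/bar ÷ 6 beats/chord = 2/3 chords/bar.
C: 4 beats/bar ÷ 1.5 beats/chord = 8/3 chords/bar.
D: 2 beats/bar ÷ 6 beats/chord = 1/3 chords/bar.
E: 4 beats/bar ÷ 2 beats/chord = 2 chords/bar.
F: 7 beats/bar ÷ 3 beats/chord = 7/3 chords/bar.
Fastest is C at 8/3 chords/bar.

Section C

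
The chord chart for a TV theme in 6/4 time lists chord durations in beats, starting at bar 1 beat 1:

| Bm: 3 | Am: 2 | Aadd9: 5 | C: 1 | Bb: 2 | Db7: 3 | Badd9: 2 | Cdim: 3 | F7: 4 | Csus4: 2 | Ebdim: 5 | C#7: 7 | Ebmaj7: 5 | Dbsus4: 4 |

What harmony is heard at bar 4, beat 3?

Cdim

Beat 3 of bar 4 is beat (4−1)×6 + 3 = 21 overall.
Running totals: Bm ends at 3, Am ends at 5, Aadd9 ends at 10, C ends at 11, Bb ends at 13, Db7 ends at 16, Badd9 ends at 18, Cdim ends at 21.
Beat 21 falls within Cdim.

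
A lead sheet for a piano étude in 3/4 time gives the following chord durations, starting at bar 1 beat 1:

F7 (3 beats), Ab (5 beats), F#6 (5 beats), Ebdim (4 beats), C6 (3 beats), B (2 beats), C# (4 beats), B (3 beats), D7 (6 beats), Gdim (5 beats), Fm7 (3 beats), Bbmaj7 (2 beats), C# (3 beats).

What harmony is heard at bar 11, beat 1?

Beat 1 of bar 11 is beat (11−1)×3 + 1 = 31 overall.
Running totals: F7 ends at 3, Ab ends at 8, F#6 ends at 13, Ebdim ends at 17, C6 ends at 20, B ends at 22, C# ends at 26, B ends at 29, D7 ends at 35.
Beat 31 falls within D7.

D7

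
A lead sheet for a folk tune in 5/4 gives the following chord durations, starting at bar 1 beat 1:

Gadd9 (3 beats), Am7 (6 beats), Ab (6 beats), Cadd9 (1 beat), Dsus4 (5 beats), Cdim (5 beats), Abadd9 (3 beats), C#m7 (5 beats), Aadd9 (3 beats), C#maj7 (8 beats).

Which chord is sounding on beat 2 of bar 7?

Beat 2 of bar 7 is beat (7−1)×5 + 2 = 32 overall.
Running totals: Gadd9 ends at 3, Am7 ends at 9, Ab ends at 15, Cadd9 ends at 16, Dsus4 ends at 21, Cdim ends at 26, Abadd9 ends at 29, C#m7 ends at 34.
Beat 32 falls within C#m7.

C#m7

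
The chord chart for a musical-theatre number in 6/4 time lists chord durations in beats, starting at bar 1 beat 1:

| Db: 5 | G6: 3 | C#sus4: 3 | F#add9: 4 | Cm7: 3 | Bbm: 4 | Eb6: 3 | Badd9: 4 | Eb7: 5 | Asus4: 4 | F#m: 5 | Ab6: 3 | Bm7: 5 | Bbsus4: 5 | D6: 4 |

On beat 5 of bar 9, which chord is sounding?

Bbsus4

Beat 5 of bar 9 is beat (9−1)×6 + 5 = 53 overall.
Running totals: Db ends at 5, G6 ends at 8, C#sus4 ends at 11, F#add9 ends at 15, Cm7 ends at 18, Bbm ends at 22, Eb6 ends at 25, Badd9 ends at 29, Eb7 ends at 34, Asus4 ends at 38, F#m ends at 43, Ab6 ends at 46, Bm7 ends at 51, Bbsus4 ends at 56.
Beat 53 falls within Bbsus4.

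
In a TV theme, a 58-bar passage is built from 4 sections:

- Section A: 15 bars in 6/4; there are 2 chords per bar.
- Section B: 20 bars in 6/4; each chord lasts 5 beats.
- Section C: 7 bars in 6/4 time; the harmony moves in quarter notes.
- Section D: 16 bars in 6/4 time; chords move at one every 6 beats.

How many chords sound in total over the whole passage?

112 chords

A: 15 bars × 6 beats = 90 beats; 3 beats/chord → 30 chords.
B: 20 bars × 6 beats = 120 beats; 5 beats/chord → 24 chords.
C: 7 bars × 6 beats = 42 beats; 1 beat/chord → 42 chords.
D: 16 bars × 6 beats = 96 beats; 6 beats/chord → 16 chords.
Total: 30 + 24 + 42 + 16 = 112.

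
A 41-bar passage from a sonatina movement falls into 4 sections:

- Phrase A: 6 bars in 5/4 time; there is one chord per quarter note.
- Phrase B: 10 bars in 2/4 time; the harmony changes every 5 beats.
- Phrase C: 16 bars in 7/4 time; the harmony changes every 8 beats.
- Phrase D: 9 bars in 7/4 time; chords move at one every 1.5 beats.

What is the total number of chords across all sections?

90 chords

A: 6 bars × 5 beats = 30 beats; 1 beat/chord → 30 chords.
B: 10 bars × 2 beats = 20 beats; 5 beats/chord → 4 chords.
C: 16 bars × 7 beats = 112 beats; 8 beats/chord → 14 chords.
D: 9 bars × 7 beats = 63 beats; 1.5 beats/chord → 42 chords.
Total: 30 + 4 + 14 + 42 = 90.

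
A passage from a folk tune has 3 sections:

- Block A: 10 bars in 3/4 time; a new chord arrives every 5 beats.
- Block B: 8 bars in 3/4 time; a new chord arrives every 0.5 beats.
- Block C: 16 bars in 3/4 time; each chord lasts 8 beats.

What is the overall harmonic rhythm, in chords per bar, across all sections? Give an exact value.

30/17 chords per bar

A: 10 × 3 = 30 beats ÷ 5 = 6 chords.
B: 8 × 3 = 24 beats ÷ 0.5 = 48 chords.
C: 16 × 3 = 48 beats ÷ 8 = 6 chords.
Overall: 60 chords over 34 bars → 60/34 = 30/17 chords per bar.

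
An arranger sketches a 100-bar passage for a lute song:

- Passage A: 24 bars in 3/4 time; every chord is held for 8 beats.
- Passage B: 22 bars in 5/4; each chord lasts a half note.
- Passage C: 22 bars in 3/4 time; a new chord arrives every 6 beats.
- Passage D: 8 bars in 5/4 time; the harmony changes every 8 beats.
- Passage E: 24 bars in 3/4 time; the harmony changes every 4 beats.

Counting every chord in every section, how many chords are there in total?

A: 24·3 = 72 beats, 72/8 = 9 chords.
B: 22·5 = 110 beats, 110/2 = 55 chords.
C: 22·3 = 66 beats, 66/6 = 11 chords.
D: 8·5 = 40 beats, 40/8 = 5 chords.
E: 24·3 = 72 beats, 72/4 = 18 chords.
Total: 9 + 55 + 11 + 5 + 18 = 98.

98 chords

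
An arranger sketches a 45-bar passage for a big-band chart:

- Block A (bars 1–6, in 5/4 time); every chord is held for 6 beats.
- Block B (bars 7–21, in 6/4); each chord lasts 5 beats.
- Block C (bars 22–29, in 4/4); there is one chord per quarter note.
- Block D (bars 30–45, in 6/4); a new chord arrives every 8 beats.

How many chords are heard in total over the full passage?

A: 6·5 = 30 beats, 30/6 = 5 chords.
B: 15·6 = 90 beats, 90/5 = 18 chords.
C: 8·4 = 32 beats, 32/1 = 32 chords.
D: 16·6 = 96 beats, 96/8 = 12 chords.
Total: 5 + 18 + 32 + 12 = 67.

67 chords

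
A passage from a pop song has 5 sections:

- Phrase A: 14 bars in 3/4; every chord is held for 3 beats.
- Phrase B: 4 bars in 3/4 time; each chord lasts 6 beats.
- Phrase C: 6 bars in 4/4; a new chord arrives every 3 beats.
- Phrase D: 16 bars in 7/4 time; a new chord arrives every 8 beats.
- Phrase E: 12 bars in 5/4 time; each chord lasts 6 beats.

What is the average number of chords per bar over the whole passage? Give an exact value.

12/13 chords per bar

A: 14 × 3 = 42 beats ÷ 3 = 14 chords.
B: 4 × 3 = 12 beats ÷ 6 = 2 chords.
C: 6 × 4 = 24 beats ÷ 3 = 8 chords.
D: 16 × 7 = 112 beats ÷ 8 = 14 chords.
E: 12 × 5 = 60 beats ÷ 6 = 10 chords.
Overall: 48 chords over 52 bars → 48/52 = 12/13 chords per bar.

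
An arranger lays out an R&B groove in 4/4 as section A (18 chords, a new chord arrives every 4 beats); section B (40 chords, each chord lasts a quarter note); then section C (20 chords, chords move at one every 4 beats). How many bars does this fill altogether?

48 bars

A: 18 × 4 = 72 beats = 18 bars.
B: 40 × 1 = 40 beats = 10 bars.
C: 20 × 4 = 80 beats = 20 bars.
Total: 18 + 10 + 20 = 48 bars.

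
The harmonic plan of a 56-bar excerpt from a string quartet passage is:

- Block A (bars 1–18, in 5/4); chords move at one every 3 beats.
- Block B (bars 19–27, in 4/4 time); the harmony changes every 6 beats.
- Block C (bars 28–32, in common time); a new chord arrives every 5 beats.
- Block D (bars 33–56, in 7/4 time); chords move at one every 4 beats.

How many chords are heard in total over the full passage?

A: 18·5 = 90 beats, 90/3 = 30 chords.
B: 9·4 = 36 beats, 36/6 = 6 chords.
C: 5·4 = 20 beats, 20/5 = 4 chords.
D: 24·7 = 168 beats, 168/4 = 42 chords.
Total: 30 + 6 + 4 + 42 = 82.

82 chords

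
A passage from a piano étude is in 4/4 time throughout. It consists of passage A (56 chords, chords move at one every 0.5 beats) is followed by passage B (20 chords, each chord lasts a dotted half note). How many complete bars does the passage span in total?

A: 56 × 0.5 = 28 beats = 7 bars.
B: 20 × 3 = 60 beats = 15 bars.
Total: 7 + 15 = 22 bars.

22 bars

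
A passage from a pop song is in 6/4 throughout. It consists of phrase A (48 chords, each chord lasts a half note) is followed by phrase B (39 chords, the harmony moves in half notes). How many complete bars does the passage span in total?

A: 48 × 2 = 96 beats = 16 bars.
B: 39 × 2 = 78 beats = 13 bars.
Total: 16 + 13 = 29 bars.

29 bars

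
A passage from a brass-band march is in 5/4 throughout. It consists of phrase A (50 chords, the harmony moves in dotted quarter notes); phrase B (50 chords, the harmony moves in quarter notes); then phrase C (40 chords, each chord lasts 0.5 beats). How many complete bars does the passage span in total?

29 bars

A: 50 × 1.5 = 75 beats = 15 bars.
B: 50 × 1 = 50 beats = 10 bars.
C: 40 × 0.5 = 20 beats = 4 bars.
Total: 15 + 10 + 4 = 29 bars.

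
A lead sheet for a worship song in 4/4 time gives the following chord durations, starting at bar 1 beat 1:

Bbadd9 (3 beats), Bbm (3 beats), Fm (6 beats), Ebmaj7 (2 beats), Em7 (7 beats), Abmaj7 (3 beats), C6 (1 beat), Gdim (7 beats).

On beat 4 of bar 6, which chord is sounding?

Abmaj7

Beat 4 of bar 6 is beat (6−1)×4 + 4 = 24 overall.
Running totals: Bbadd9 ends at 3, Bbm ends at 6, Fm ends at 12, Ebmaj7 ends at 14, Em7 ends at 21, Abmaj7 ends at 24.
Beat 24 falls within Abmaj7.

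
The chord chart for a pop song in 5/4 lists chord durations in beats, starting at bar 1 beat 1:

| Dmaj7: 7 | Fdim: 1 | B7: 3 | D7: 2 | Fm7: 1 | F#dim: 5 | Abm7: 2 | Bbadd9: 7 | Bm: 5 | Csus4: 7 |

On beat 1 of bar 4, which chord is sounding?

Beat 1 of bar 4 is beat (4−1)×5 + 1 = 16 overall.
Running totals: Dmaj7 ends at 7, Fdim ends at 8, B7 ends at 11, D7 ends at 13, Fm7 ends at 14, F#dim ends at 19.
Beat 16 falls within F#dim.

F#dim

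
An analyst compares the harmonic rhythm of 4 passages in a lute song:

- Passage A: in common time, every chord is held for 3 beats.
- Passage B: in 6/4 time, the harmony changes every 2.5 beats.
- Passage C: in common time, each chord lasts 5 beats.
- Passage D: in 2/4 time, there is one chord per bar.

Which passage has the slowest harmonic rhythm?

A: 4 beats/bar ÷ 3 beats/chord = 4/3 chords/bar.
B: 6 beats/bar ÷ 2.5 beats/chord = 2.4 chords/bar.
C: 4 beats/bar ÷ 5 beats/chord = 0.8 chords/bar.
D: 2 beats/bar ÷ 2 beats/chord = 1 chord/bar.
Slowest is C at 0.8 chords/bar.

Passage C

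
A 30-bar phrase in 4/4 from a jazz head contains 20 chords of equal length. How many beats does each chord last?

30 bars × 4 beats/bar = 120 beats total.
120 beats ÷ 20 chords = 6 beats per chord.

6 beats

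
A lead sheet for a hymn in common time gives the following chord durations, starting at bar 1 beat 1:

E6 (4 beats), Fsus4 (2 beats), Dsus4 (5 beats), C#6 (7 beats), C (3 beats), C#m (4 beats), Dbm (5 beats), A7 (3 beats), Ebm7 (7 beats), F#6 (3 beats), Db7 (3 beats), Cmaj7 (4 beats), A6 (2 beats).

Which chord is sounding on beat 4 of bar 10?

Beat 4 of bar 10 is beat (10−1)×4 + 4 = 40 overall.
Running totals: E6 ends at 4, Fsus4 ends at 6, Dsus4 ends at 11, C#6 ends at 18, C ends at 21, C#m ends at 25, Dbm ends at 30, A7 ends at 33, Ebm7 ends at 40.
Beat 40 falls within Ebm7.

Ebm7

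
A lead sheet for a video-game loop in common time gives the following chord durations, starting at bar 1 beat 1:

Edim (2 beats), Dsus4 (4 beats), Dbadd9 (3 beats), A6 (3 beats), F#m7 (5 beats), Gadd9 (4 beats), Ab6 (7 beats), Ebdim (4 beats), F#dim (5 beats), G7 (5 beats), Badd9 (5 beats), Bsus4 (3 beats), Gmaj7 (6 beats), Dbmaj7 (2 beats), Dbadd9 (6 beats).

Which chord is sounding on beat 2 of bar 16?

Beat 2 of bar 16 is beat (16−1)×4 + 2 = 62 overall.
Running totals: Edim ends at 2, Dsus4 ends at 6, Dbadd9 ends at 9, A6 ends at 12, F#m7 ends at 17, Gadd9 ends at 21, Ab6 ends at 28, Ebdim ends at 32, F#dim ends at 37, G7 ends at 42, Badd9 ends at 47, Bsus4 ends at 50, Gmaj7 ends at 56, Dbmaj7 ends at 58, Dbadd9 ends at 64.
Beat 62 falls within Dbadd9.

Dbadd9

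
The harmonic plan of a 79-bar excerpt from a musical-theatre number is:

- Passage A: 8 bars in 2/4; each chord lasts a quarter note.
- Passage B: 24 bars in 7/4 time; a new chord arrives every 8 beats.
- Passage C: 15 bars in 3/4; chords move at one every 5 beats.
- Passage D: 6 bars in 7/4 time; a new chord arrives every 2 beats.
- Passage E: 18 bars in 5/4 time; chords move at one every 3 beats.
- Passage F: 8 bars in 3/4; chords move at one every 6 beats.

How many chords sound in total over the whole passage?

101 chords

A: 8·2 = 16 beats, 16/1 = 16 chords.
B: 24·7 = 168 beats, 168/8 = 21 chords.
C: 15·3 = 45 beats, 45/5 = 9 chords.
D: 6·7 = 42 beats, 42/2 = 21 chords.
E: 18·5 = 90 beats, 90/3 = 30 chords.
F: 8·3 = 24 beats, 24/6 = 4 chords.
Total: 16 + 21 + 9 + 21 + 30 + 4 = 101.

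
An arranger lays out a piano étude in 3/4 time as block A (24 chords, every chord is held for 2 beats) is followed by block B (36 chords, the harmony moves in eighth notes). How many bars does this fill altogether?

22 bars

A: 24 × 2 = 48 beats = 16 bars.
B: 36 × 0.5 = 18 beats = 6 bars.
Total: 16 + 6 = 22 bars.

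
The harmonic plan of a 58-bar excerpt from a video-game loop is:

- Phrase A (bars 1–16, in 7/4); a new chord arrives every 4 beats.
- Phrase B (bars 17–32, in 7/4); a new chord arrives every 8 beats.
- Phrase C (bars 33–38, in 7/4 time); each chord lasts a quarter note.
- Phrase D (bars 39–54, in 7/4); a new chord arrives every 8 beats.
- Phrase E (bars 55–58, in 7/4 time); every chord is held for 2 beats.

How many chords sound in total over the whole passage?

A: 16·7 = 112 beats, 112/4 = 28 chords.
B: 16·7 = 112 beats, 112/8 = 14 chords.
C: 6·7 = 42 beats, 42/1 = 42 chords.
D: 16·7 = 112 beats, 112/8 = 14 chords.
E: 4·7 = 28 beats, 28/2 = 14 chords.
Total: 28 + 14 + 42 + 14 + 14 = 112.

112 chords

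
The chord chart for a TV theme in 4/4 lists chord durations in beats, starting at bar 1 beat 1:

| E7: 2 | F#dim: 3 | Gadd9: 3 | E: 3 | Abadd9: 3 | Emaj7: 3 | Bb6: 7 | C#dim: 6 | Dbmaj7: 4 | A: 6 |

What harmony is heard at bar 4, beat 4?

Beat 4 of bar 4 is beat (4−1)×4 + 4 = 16 overall.
Running totals: E7 ends at 2, F#dim ends at 5, Gadd9 ends at 8, E ends at 11, Abadd9 ends at 14, Emaj7 ends at 17.
Beat 16 falls within Emaj7.

Emaj7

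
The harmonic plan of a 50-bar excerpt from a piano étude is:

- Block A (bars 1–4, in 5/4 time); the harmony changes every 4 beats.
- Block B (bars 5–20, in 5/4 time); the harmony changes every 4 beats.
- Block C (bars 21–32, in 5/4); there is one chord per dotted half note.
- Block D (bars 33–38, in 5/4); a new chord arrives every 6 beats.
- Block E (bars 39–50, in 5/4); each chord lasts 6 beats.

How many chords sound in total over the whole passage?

A has 20 beats and chords last 4 each, so 5 chords.
B has 80 beats and chords last 4 each, so 20 chords.
C has 60 beats and chords last 3 each, so 20 chords.
D has 30 beats and chords last 6 each, so 5 chords.
E has 60 beats and chords last 6 each, so 10 chords.
Total: 5 + 20 + 20 + 5 + 10 = 60.

60 chords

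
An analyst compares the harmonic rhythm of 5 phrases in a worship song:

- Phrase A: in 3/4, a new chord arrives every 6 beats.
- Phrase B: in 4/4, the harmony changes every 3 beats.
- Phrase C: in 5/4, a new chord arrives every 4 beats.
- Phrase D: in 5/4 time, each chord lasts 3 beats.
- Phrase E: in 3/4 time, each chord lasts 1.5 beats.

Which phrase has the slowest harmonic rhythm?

A: 3/6 = 0.5 chords/bar.
B: 4/3 = 4/3 chords/bar.
C: 5/4 = 1.25 chords/bar.
D: 5/3 = 5/3 chords/bar.
E: 3/1.5 = 2 chords/bar.
Slowest is A at 0.5 chords/bar.

Phrase A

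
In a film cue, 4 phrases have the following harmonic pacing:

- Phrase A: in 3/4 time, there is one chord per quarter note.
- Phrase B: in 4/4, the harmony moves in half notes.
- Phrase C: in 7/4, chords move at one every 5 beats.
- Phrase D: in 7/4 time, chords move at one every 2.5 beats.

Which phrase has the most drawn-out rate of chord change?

A: 3 beats/bar ÷ 1 beat/chord = 3 chords/bar.
B: 4 beats/bar ÷ 2 beats/chord = 2 chords/bar.
C: 7 beats/bar ÷ 5 beats/chord = 1.4 chords/bar.
D: 7 beats/bar ÷ 2.5 beats/chord = 2.8 chords/bar.
Slowest is C at 1.4 chords/bar.

Phrase C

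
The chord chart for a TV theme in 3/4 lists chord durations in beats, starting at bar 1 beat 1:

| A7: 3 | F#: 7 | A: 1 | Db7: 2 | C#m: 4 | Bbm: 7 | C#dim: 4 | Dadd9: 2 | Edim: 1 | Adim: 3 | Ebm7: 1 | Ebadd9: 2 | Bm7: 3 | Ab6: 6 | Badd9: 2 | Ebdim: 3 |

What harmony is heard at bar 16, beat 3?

Beat 3 of bar 16 is beat (16−1)×3 + 3 = 48 overall.
Running totals: A7 ends at 3, F# ends at 10, A ends at 11, Db7 ends at 13, C#m ends at 17, Bbm ends at 24, C#dim ends at 28, Dadd9 ends at 30, Edim ends at 31, Adim ends at 34, Ebm7 ends at 35, Ebadd9 ends at 37, Bm7 ends at 40, Ab6 ends at 46, Badd9 ends at 48.
Beat 48 falls within Badd9.

Badd9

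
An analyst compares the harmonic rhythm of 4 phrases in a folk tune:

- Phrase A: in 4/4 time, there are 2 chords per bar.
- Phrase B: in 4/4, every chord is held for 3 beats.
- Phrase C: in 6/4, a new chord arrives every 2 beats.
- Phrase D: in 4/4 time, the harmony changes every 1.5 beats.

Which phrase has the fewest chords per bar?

Phrase B

A: each chord is 2 beats in 4/4, so 2 per bar.
B: each chord is 3 beats in 4/4, so 4/3 per bar.
C: each chord is 2 beats in 6/4, so 3 per bar.
D: each chord is 1.5 beats in 4/4, so 8/3 per bar.
Slowest is B at 4/3 chords/bar.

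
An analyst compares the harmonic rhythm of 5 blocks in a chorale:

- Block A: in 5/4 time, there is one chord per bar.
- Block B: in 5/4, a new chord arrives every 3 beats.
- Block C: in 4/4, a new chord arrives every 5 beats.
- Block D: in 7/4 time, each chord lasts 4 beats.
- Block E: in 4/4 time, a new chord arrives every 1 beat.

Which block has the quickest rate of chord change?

A: 5 beats/bar ÷ 5 beats/chord = 1 chord/bar.
B: 5 beats/bar ÷ 3 beats/chord = 5/3 chords/bar.
C: 4 beats/bar ÷ 5 beats/chord = 0.8 chords/bar.
D: 7 beats/bar ÷ 4 beats/chord = 1.75 chords/bar.
E: 4 beats/bar ÷ 1 beat/chord = 4 chords/bar.
Fastest is E at 4 chords/bar.

Block E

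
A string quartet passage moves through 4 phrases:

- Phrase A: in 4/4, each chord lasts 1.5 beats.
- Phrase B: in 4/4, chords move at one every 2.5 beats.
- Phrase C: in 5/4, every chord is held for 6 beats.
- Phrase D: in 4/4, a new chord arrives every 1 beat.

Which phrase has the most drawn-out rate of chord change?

A: each chord is 1.5 beats in 4/4, so 8/3 per bar.
B: each chord is 2.5 beats in 4/4, so 1.6 per bar.
C: each chord is 6 beats in 5/4, so 5/6 per bar.
D: each chord is 1 beat in 4/4, so 4 per bar.
Slowest is C at 5/6 chords/bar.

Phrase C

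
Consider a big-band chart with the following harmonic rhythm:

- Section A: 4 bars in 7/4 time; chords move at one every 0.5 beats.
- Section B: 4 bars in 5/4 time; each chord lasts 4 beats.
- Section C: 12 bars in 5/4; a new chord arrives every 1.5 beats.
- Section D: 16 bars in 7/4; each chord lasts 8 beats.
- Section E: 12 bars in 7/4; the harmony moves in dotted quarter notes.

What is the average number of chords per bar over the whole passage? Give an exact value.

57/16 chords per bar

A: 4 × 7 = 28 beats ÷ 0.5 = 56 chords.
B: 4 × 5 = 20 beats ÷ 4 = 5 chords.
C: 12 × 5 = 60 beats ÷ 1.5 = 40 chords.
D: 16 × 7 = 112 beats ÷ 8 = 14 chords.
E: 12 × 7 = 84 beats ÷ 1.5 = 56 chords.
Overall: 171 chords over 48 bars → 171/48 = 57/16 chords per bar.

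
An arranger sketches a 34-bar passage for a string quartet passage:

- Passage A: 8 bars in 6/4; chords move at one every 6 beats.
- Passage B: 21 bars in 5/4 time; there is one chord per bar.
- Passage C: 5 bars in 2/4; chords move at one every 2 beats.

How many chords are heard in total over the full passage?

34 chords

A: 8 bars × 6 beats = 48 beats; 6 beats/chord → 8 chords.
B: 21 bars × 5 beats = 105 beats; 5 beats/chord → 21 chords.
C: 5 bars × 2 beats = 10 beats; 2 beats/chord → 5 chords.
Total: 8 + 21 + 5 = 34.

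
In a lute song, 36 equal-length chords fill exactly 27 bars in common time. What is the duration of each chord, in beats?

3 beats

27 bars × 4 beats/bar = 108 beats total.
108 beats ÷ 36 chords = 3 beats per chord.
(That is a dotted half note.)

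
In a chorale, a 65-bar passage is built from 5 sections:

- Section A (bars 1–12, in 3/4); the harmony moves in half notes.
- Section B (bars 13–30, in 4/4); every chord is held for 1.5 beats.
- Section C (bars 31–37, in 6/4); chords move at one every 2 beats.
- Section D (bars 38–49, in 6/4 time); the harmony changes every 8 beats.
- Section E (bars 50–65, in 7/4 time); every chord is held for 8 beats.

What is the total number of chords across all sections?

110 chords

A: 12·3 = 36 beats, 36/2 = 18 chords.
B: 18·4 = 72 beats, 72/1.5 = 48 chords.
C: 7·6 = 42 beats, 42/2 = 21 chords.
D: 12·6 = 72 beats, 72/8 = 9 chords.
E: 16·7 = 112 beats, 112/8 = 14 chords.
Total: 18 + 48 + 21 + 9 + 14 = 110.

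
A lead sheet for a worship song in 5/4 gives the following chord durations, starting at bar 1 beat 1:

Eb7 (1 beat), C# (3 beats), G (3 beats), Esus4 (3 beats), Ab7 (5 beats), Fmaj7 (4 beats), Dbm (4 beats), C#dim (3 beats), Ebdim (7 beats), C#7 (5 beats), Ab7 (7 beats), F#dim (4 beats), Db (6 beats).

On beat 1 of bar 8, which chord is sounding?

Beat 1 of bar 8 is beat (8−1)×5 + 1 = 36 overall.
Running totals: Eb7 ends at 1, C# ends at 4, G ends at 7, Esus4 ends at 10, Ab7 ends at 15, Fmaj7 ends at 19, Dbm ends at 23, C#dim ends at 26, Ebdim ends at 33, C#7 ends at 38.
Beat 36 falls within C#7.

C#7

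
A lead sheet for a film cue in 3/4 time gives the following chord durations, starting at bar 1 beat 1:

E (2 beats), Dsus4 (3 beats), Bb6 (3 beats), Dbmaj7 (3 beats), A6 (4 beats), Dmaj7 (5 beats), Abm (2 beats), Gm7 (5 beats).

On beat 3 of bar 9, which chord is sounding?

Beat 3 of bar 9 is beat (9−1)×3 + 3 = 27 overall.
Running totals: E ends at 2, Dsus4 ends at 5, Bb6 ends at 8, Dbmaj7 ends at 11, A6 ends at 15, Dmaj7 ends at 20, Abm ends at 22, Gm7 ends at 27.
Beat 27 falls within Gm7.

Gm7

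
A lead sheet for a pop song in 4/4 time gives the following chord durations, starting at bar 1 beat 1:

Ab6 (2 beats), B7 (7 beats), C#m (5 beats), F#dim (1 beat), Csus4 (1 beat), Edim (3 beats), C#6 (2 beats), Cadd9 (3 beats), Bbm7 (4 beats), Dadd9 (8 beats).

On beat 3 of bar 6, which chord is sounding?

Cadd9

Beat 3 of bar 6 is beat (6−1)×4 + 3 = 23 overall.
Running totals: Ab6 ends at 2, B7 ends at 9, C#m ends at 14, F#dim ends at 15, Csus4 ends at 16, Edim ends at 19, C#6 ends at 21, Cadd9 ends at 24.
Beat 23 falls within Cadd9.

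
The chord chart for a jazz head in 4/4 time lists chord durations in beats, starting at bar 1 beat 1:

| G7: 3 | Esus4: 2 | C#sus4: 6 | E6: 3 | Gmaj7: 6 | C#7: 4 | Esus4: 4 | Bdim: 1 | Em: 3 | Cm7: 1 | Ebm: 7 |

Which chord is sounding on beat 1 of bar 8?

Bdim

Beat 1 of bar 8 is beat (8−1)×4 + 1 = 29 overall.
Running totals: G7 ends at 3, Esus4 ends at 5, C#sus4 ends at 11, E6 ends at 14, Gmaj7 ends at 20, C#7 ends at 24, Esus4 ends at 28, Bdim ends at 29.
Beat 29 falls within Bdim.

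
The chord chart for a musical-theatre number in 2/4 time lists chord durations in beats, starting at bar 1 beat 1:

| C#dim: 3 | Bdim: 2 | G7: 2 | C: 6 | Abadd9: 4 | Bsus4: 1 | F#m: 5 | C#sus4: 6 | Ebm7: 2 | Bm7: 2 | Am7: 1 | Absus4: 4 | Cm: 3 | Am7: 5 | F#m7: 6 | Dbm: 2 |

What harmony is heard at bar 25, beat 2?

F#m7

Beat 2 of bar 25 is beat (25−1)×2 + 2 = 50 overall.
Running totals: C#dim ends at 3, Bdim ends at 5, G7 ends at 7, C ends at 13, Abadd9 ends at 17, Bsus4 ends at 18, F#m ends at 23, C#sus4 ends at 29, Ebm7 ends at 31, Bm7 ends at 33, Am7 ends at 34, Absus4 ends at 38, Cm ends at 41, Am7 ends at 46, F#m7 ends at 52.
Beat 50 falls within F#m7.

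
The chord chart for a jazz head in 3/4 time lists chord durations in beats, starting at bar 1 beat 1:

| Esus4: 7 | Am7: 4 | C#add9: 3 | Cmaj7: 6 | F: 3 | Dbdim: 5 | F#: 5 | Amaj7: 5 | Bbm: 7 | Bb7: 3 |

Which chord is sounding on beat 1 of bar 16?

Bb7

Beat 1 of bar 16 is beat (16−1)×3 + 1 = 46 overall.
Running totals: Esus4 ends at 7, Am7 ends at 11, C#add9 ends at 14, Cmaj7 ends at 20, F ends at 23, Dbdim ends at 28, F# ends at 33, Amaj7 ends at 38, Bbm ends at 45, Bb7 ends at 48.
Beat 46 falls within Bb7.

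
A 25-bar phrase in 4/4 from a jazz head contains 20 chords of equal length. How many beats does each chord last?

5 beats

25 bars × 4 beats/bar = 100 beats total.
100 beats ÷ 20 chords = 5 beats per chord.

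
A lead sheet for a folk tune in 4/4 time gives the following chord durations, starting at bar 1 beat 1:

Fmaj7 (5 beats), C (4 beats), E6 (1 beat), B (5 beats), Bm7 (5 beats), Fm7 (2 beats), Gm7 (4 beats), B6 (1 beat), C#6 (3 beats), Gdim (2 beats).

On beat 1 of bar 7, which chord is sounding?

Beat 1 of bar 7 is beat (7−1)×4 + 1 = 25 overall.
Running totals: Fmaj7 ends at 5, C ends at 9, E6 ends at 10, B ends at 15, Bm7 ends at 20, Fm7 ends at 22, Gm7 ends at 26.
Beat 25 falls within Gm7.

Gm7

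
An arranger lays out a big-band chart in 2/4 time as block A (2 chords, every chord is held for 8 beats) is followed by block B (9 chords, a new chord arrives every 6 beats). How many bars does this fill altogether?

A: 2 × 8 = 16 beats = 8 bars.
B: 9 × 6 = 54 beats = 27 bars.
Total: 8 + 27 = 35 bars.

35 bars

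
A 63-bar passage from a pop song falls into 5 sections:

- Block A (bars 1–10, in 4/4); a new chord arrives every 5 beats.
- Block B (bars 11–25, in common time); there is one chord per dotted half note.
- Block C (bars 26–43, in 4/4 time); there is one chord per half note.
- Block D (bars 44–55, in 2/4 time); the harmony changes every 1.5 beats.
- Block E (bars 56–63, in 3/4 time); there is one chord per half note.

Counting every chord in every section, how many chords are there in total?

92 chords

A has 40 beats and chords last 5 each, so 8 chords.
B has 60 beats and chords last 3 each, so 20 chords.
C has 72 beats and chords last 2 each, so 36 chords.
D has 24 beats and chords last 1.5 each, so 16 chords.
E has 24 beats and chords last 2 each, so 12 chords.
Total: 8 + 20 + 36 + 16 + 12 = 92.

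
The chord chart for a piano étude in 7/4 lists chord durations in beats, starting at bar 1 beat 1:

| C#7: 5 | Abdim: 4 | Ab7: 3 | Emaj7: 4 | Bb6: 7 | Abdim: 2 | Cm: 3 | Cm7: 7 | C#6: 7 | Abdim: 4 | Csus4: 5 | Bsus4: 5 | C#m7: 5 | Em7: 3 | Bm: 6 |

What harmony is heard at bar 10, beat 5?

Beat 5 of bar 10 is beat (10−1)×7 + 5 = 68 overall.
Running totals: C#7 ends at 5, Abdim ends at 9, Ab7 ends at 12, Emaj7 ends at 16, Bb6 ends at 23, Abdim ends at 25, Cm ends at 28, Cm7 ends at 35, C#6 ends at 42, Abdim ends at 46, Csus4 ends at 51, Bsus4 ends at 56, C#m7 ends at 61, Em7 ends at 64, Bm ends at 70.
Beat 68 falls within Bm.

Bm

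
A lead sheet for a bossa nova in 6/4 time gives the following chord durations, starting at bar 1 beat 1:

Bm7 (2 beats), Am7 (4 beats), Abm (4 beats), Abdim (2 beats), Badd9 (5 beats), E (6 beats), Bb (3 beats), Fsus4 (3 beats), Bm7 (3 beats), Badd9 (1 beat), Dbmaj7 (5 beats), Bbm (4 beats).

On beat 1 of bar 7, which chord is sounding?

Dbmaj7

Beat 1 of bar 7 is beat (7−1)×6 + 1 = 37 overall.
Running totals: Bm7 ends at 2, Am7 ends at 6, Abm ends at 10, Abdim ends at 12, Badd9 ends at 17, E ends at 23, Bb ends at 26, Fsus4 ends at 29, Bm7 ends at 32, Badd9 ends at 33, Dbmaj7 ends at 38.
Beat 37 falls within Dbmaj7.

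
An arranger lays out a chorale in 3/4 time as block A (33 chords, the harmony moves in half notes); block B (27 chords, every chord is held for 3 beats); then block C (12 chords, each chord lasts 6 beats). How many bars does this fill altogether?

73 bars

A: 33 × 2 = 66 beats = 22 bars.
B: 27 × 3 = 81 beats = 27 bars.
C: 12 × 6 = 72 beats = 24 bars.
Total: 22 + 27 + 24 = 73 bars.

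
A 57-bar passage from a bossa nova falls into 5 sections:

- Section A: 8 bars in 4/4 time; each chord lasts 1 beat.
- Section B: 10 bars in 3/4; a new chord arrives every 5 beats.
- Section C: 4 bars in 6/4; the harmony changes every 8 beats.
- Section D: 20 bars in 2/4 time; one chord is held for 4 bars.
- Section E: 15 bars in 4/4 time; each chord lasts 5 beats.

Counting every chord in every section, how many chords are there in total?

58 chords

A has 32 beats and chords last 1 each, so 32 chords.
B has 30 beats and chords last 5 each, so 6 chords.
C has 24 beats and chords last 8 each, so 3 chords.
D has 40 beats and chords last 8 each, so 5 chords.
E has 60 beats and chords last 5 each, so 12 chords.
Total: 32 + 6 + 3 + 5 + 12 = 58.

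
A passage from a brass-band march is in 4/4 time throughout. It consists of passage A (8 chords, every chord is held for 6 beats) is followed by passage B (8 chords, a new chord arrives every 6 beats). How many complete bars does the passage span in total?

A: 8 × 6 = 48 beats = 12 bars.
B: 8 × 6 = 48 beats = 12 bars.
Total: 12 + 12 = 24 bars.

24 bars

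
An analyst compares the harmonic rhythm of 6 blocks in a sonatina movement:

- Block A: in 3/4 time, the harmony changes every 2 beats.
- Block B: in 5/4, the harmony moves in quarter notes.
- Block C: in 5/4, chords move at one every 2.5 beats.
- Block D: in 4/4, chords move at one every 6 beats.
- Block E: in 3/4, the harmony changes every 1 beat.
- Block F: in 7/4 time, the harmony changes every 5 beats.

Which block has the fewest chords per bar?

Block D

A: 3 beats/bar ÷ 2 beats/chord = 1.5 chords/bar.
B: 5 beats/bar ÷ 1 beat/chord = 5 chords/bar.
C: 5 beats/bar ÷ 2.5 beats/chord = 2 chords/bar.
D: 4 beats/bar ÷ 6 beats/chord = 2/3 chords/bar.
E: 3 beats/bar ÷ 1 beat/chord = 3 chords/bar.
F: 7 beats/bar ÷ 5 beats/chord = 1.4 chords/bar.
Slowest is D at 2/3 chords/bar.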